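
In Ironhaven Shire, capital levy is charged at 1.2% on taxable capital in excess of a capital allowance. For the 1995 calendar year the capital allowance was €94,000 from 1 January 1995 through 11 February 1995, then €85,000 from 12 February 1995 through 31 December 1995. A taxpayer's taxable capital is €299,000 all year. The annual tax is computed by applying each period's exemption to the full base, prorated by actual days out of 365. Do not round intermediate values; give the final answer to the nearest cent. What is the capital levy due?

€2,555.57

1 January – 11 February 1995: 42 days, exemption €94,000 → (€299,000 − €94,000) × 1.2% × 42/365 = €283.0685
12 February – 31 December 1995: 323 days, exemption €85,000 → (€299,000 − €85,000) × 1.2% × 323/365 = €2,272.5041
Total = €2,555.5726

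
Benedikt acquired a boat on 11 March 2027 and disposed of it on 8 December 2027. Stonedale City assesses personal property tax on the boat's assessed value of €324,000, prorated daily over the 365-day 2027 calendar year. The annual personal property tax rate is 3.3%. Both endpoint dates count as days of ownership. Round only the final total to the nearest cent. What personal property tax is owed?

Days held (11 March – 8 December 2027): 273 out of 365
Tax = €324,000 × 3.3% × 273/365 = €7,997.0301

€7,997.03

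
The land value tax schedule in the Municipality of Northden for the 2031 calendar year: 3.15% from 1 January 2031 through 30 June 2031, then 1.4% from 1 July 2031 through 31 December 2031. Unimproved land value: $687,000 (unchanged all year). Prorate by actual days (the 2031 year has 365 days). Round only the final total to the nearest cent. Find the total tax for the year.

$15,579.84

1 January – 30 June 2031: 181 days at 3.15% → $687,000 × 3.15% × 181/365 = $10,731.3164
1 July – 31 December 2031: 184 days at 1.4% → $687,000 × 1.4% × 184/365 = $4,848.5260
Total = $15,579.8425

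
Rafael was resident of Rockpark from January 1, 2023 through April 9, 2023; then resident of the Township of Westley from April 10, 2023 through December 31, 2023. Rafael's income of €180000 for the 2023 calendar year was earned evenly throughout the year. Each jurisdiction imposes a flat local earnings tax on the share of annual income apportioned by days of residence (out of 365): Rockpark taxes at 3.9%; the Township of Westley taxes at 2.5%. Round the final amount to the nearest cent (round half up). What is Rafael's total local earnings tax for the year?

€5183.51

Rockpark, January 1 – April 9, 2023: 99 days → €180000 × 3.9% × 99/365 = €1904.0548
The Township of Westley, April 10 – December 31, 2023: 266 days → €180000 × 2.5% × 266/365 = €3279.4521
Total = €5183.5068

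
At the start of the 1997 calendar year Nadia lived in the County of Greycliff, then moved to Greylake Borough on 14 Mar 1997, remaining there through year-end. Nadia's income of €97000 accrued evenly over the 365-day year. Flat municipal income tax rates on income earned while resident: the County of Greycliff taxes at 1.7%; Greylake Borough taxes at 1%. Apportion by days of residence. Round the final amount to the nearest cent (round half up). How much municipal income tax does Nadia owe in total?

The County of Greycliff, 1 Jan – 13 Mar 1997: 72 days → €97000 × 1.7% × 72/365 = €325.2822
Greylake Borough, 14 Mar – 31 Dec 1997: 293 days → €97000 × 1% × 293/365 = €778.6575
Total = €1103.9397

€1103.94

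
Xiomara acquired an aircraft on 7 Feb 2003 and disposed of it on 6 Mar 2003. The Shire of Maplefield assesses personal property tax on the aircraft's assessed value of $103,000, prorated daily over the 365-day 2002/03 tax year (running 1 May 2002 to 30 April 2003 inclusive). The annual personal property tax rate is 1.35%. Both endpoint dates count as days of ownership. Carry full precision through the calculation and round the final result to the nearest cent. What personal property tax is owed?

Days held (7 Feb – 6 Mar 2003): 28 out of 365
Tax = $103,000 × 1.35% × 28/365 = $106.6685

$106.67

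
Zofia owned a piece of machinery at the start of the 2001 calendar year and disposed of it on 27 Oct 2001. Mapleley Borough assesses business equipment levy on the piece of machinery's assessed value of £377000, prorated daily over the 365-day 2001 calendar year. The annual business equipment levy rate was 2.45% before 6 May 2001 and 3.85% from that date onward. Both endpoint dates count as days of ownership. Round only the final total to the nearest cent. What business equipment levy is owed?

1 Jan – 5 May 2001: 125 days at 2.45% → £377000 × 2.45% × 125/365 = £3163.1849
6 May – 27 Oct 2001: 175 days at 3.85% → £377000 × 3.85% × 175/365 = £6959.0068
Total = £10122.1918

£10122.19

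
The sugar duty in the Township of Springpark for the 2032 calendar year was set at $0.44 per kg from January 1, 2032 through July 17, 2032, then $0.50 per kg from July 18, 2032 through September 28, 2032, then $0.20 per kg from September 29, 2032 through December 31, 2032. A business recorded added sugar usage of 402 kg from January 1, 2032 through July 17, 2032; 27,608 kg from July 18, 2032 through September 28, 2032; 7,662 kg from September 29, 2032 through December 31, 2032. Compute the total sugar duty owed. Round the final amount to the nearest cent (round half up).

January 1 – July 17, 2032: 402 kg at $0.44/kg → $176.88
July 18 – September 28, 2032: 27,608 kg at $0.50/kg → $13804.00
September 29 – December 31, 2032: 7,662 kg at $0.20/kg → $1532.40

$15513.28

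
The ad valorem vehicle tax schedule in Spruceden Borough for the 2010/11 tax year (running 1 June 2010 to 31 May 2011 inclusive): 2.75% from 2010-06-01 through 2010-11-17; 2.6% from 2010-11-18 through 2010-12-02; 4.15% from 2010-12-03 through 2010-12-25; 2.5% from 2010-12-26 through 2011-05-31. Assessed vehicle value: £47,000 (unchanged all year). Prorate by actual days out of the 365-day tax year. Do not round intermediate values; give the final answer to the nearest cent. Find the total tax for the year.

2010-06-01 to 2010-11-17: 170 days at 2.75% → £47,000 × 2.75% × 170/365 = £601.9863
2010-11-18 to 2010-12-02: 15 days at 2.6% → £47,000 × 2.6% × 15/365 = £50.2192
2010-12-03 to 2010-12-25: 23 days at 4.15% → £47,000 × 4.15% × 23/365 = £122.9082
2010-12-26 to 2011-05-31: 157 days at 2.5% → £47,000 × 2.5% × 157/365 = £505.4110
Total = £1,280.5247

£1,280.52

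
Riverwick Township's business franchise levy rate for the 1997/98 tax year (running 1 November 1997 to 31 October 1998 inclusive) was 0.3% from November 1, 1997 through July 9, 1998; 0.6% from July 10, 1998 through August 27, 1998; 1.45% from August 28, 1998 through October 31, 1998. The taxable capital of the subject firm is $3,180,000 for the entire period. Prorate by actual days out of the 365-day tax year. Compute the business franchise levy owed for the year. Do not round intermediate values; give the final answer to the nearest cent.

$17,333.18

November 1, 1997 – July 9, 1998: 251 days at 0.3% → $3,180,000 × 0.3% × 251/365 = $6,560.3836
July 10 – August 27, 1998: 49 days at 0.6% → $3,180,000 × 0.6% × 49/365 = $2,561.4247
August 28 – October 31, 1998: 65 days at 1.45% → $3,180,000 × 1.45% × 65/365 = $8,211.3699
Total = $17,333.1781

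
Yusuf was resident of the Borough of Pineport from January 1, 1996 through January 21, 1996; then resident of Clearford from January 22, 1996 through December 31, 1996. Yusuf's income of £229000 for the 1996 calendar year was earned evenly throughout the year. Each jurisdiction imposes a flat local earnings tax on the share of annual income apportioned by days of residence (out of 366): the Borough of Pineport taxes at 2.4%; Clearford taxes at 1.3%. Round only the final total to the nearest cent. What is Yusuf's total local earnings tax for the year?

£3121.53

The Borough of Pineport, January 1 – January 21, 1996: 21 days → £229000 × 2.4% × 21/366 = £315.3443
Clearford, January 22 – December 31, 1996: 345 days → £229000 × 1.3% × 345/366 = £2806.1885
Total = £3121.5328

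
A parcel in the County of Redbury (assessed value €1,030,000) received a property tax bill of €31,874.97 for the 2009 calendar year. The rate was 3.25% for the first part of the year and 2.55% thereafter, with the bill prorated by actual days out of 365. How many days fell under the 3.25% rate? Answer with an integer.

Let d = days at the first rate; then 365 − d days at the second rate.
€1,030,000 × [3.25%·d + 2.55%·(365−d)] / 365 = €31,874.97
Solving gives d = 284, so the new rate took effect on 12 October 2009.

284 days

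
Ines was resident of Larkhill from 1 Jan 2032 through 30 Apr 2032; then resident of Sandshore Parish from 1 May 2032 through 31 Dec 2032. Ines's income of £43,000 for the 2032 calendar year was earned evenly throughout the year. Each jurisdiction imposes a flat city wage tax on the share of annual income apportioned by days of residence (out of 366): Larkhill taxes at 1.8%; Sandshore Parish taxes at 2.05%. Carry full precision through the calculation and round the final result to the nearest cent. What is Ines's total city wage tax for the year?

£845.96

Larkhill, 1 Jan – 30 Apr 2032: 121 days → £43,000 × 1.8% × 121/366 = £255.8852
Sandshore Parish, 1 May – 31 Dec 2032: 245 days → £43,000 × 2.05% × 245/366 = £590.0751
Total = £845.9604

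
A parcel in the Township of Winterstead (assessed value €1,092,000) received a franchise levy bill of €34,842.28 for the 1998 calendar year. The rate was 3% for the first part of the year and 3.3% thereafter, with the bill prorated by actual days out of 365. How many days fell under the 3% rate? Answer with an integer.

Let d = days at the first rate; then 365 − d days at the second rate.
€1,092,000 × [3%·d + 3.3%·(365−d)] / 365 = €34,842.28
Solving gives d = 133, so the new rate took effect on May 14, 1998.

133 days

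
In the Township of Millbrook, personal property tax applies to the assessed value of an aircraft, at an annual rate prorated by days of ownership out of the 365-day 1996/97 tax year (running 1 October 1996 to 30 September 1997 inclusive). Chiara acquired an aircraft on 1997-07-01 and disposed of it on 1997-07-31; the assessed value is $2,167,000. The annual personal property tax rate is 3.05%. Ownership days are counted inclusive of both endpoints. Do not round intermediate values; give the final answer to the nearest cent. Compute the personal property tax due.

$5,613.42

Days held (1997-07-01 to 1997-07-31): 31 out of 365
Tax = $2,167,000 × 3.05% × 31/365 = $5,613.4205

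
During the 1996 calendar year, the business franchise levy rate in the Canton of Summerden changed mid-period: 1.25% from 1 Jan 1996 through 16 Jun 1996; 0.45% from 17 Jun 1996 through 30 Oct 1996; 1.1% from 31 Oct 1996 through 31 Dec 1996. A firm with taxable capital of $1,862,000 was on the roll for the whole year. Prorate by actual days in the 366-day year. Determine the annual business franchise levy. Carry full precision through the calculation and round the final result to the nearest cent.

1 Jan – 16 Jun 1996: 168 days at 1.25% → $1,862,000 × 1.25% × 168/366 = $10,683.6066
17 Jun – 30 Oct 1996: 136 days at 0.45% → $1,862,000 × 0.45% × 136/366 = $3,113.5082
31 Oct – 31 Dec 1996: 62 days at 1.1% → $1,862,000 × 1.1% × 62/366 = $3,469.6284
Total = $17,266.7432

$17,266.74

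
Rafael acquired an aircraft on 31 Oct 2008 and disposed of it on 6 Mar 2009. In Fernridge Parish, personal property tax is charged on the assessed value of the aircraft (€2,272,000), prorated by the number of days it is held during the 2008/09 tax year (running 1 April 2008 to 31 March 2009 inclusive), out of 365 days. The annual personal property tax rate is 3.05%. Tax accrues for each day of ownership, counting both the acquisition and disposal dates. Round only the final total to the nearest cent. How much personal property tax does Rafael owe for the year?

Days held (31 Oct 2008 – 6 Mar 2009): 127 out of 365
Tax = €2,272,000 × 3.05% × 127/365 = €24,111.2110

€24,111.21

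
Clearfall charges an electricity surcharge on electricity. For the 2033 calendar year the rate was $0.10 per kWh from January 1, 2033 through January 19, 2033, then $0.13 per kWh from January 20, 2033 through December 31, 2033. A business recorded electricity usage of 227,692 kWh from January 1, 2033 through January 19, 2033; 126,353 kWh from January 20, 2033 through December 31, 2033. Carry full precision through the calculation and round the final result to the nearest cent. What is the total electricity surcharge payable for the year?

January 1 – January 19, 2033: 227,692 kWh at $0.10/kWh → $22,769.20
January 20 – December 31, 2033: 126,353 kWh at $0.13/kWh → $16,425.89

$39,195.09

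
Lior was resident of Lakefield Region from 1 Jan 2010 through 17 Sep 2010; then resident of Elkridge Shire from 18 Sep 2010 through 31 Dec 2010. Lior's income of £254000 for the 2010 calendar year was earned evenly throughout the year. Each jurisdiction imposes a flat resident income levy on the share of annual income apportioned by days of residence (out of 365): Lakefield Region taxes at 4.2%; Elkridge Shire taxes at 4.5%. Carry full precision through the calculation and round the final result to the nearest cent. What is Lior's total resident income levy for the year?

£10887.21

Lakefield Region, 1 Jan – 17 Sep 2010: 260 days → £254000 × 4.2% × 260/365 = £7599.1233
Elkridge Shire, 18 Sep – 31 Dec 2010: 105 days → £254000 × 4.5% × 105/365 = £3288.0822
Total = £10887.2055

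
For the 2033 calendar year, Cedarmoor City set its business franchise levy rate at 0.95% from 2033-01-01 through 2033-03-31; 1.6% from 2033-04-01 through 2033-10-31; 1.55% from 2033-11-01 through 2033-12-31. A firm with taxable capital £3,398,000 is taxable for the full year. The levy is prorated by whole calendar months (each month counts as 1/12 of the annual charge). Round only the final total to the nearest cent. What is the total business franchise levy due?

£48,563.08

2033-01-01 to 2033-03-31: 3 months at 0.95% → £3,398,000 × 0.95% × 3/12 = £8,070.2500
2033-04-01 to 2033-10-31: 7 months at 1.6% → £3,398,000 × 1.6% × 7/12 = £31,714.6667
2033-11-01 to 2033-12-31: 2 months at 1.55% → £3,398,000 × 1.55% × 2/12 = £8,778.1667
Total = £48,563.0833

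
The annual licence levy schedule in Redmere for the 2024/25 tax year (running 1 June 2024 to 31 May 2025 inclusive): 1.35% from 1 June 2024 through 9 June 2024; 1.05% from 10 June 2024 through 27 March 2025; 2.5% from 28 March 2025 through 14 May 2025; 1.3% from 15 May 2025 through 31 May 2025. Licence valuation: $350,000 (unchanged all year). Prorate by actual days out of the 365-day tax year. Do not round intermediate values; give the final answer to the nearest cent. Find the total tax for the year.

1 June – 9 June 2024: 9 days at 1.35% → $350,000 × 1.35% × 9/365 = $116.5068
10 June 2024 – 27 March 2025: 291 days at 1.05% → $350,000 × 1.05% × 291/365 = $2,929.9315
28 March – 14 May 2025: 48 days at 2.5% → $350,000 × 2.5% × 48/365 = $1,150.6849
15 May – 31 May 2025: 17 days at 1.3% → $350,000 × 1.3% × 17/365 = $211.9178
Total = $4,409.0411

$4,409.04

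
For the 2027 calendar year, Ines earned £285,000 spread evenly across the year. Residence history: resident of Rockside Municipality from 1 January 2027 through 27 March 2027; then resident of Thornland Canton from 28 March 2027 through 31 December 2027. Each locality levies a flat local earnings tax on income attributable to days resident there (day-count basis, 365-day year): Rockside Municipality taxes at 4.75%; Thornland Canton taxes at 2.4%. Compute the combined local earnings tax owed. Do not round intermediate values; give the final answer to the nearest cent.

£8,418.04

Rockside Municipality, 1 January – 27 March 2027: 86 days → £285,000 × 4.75% × 86/365 = £3,189.6575
Thornland Canton, 28 March – 31 December 2027: 279 days → £285,000 × 2.4% × 279/365 = £5,228.3836
Total = £8,418.0411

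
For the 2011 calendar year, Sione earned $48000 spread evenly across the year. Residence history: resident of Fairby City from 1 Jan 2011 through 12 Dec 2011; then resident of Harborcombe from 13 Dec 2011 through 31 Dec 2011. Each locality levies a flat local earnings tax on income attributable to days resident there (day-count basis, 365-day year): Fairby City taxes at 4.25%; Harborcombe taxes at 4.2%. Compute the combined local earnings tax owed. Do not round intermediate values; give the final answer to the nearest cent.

Fairby City, 1 Jan – 12 Dec 2011: 346 days → $48000 × 4.25% × 346/365 = $1933.8082
Harborcombe, 13 Dec – 31 Dec 2011: 19 days → $48000 × 4.2% × 19/365 = $104.9425
Total = $2038.7507

$2038.75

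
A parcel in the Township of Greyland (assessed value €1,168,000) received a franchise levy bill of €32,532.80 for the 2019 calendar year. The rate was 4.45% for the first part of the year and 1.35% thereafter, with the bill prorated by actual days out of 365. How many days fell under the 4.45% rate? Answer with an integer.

169 days

Let d = days at the first rate; then 365 − d days at the second rate.
€1,168,000 × [4.45%·d + 1.35%·(365−d)] / 365 = €32,532.80
Solving gives d = 169, so the new rate took effect on 19 June 2019.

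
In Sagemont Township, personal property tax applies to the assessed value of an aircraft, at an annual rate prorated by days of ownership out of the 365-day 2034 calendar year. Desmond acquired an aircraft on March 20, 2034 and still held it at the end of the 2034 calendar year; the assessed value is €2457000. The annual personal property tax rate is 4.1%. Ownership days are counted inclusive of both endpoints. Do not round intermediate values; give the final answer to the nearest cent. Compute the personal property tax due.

Days held (March 20 – December 31, 2034): 287 out of 365
Tax = €2457000 × 4.1% × 287/365 = €79209.6411

€79209.64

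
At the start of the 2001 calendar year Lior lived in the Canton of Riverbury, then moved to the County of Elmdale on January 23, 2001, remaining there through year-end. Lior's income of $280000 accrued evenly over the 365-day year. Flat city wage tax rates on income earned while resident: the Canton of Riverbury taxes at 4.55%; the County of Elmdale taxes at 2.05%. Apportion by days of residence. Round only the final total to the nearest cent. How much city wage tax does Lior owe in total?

$6161.92

The Canton of Riverbury, January 1 – January 22, 2001: 22 days → $280000 × 4.55% × 22/365 = $767.8904
The County of Elmdale, January 23 – December 31, 2001: 343 days → $280000 × 2.05% × 343/365 = $5394.0274
Total = $6161.9178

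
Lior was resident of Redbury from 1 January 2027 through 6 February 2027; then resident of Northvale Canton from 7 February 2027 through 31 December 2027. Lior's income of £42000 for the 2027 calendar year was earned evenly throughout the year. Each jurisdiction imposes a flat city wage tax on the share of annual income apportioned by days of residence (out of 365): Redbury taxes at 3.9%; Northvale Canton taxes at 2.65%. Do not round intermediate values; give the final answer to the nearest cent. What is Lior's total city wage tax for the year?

£1166.22

Redbury, 1 January – 6 February 2027: 37 days → £42000 × 3.9% × 37/365 = £166.0438
Northvale Canton, 7 February – 31 December 2027: 328 days → £42000 × 2.65% × 328/365 = £1000.1753
Total = £1166.2192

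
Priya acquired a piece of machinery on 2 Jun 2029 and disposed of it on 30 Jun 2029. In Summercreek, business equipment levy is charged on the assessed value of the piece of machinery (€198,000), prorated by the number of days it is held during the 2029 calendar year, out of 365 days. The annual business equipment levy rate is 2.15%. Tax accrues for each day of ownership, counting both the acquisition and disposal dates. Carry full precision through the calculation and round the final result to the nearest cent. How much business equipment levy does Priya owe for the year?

Days held (2 Jun – 30 Jun 2029): 29 out of 365
Tax = €198,000 × 2.15% × 29/365 = €338.2274

€338.23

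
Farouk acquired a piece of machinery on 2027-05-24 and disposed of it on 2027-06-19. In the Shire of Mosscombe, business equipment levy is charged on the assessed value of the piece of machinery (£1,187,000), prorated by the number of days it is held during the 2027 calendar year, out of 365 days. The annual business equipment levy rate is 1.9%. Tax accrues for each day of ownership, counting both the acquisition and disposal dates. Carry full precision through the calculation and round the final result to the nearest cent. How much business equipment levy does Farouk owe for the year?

£1,668.30

Days held (2027-05-24 to 2027-06-19): 27 out of 365
Tax = £1,187,000 × 1.9% × 27/365 = £1,668.3041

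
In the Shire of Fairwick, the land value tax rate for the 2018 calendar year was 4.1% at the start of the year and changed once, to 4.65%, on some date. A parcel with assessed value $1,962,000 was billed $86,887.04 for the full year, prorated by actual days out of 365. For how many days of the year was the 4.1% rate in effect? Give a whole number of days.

Let d = days at the first rate; then 365 − d days at the second rate.
$1,962,000 × [4.1%·d + 4.65%·(365−d)] / 365 = $86,887.04
Solving gives d = 147, so the new rate took effect on May 28, 2018.

147 days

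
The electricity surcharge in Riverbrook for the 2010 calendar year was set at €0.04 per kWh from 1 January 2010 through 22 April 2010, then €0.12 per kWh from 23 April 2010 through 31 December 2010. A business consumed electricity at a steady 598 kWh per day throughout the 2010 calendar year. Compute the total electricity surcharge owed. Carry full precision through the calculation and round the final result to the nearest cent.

1 January – 22 April 2010: 112 days × 598 kWh/day = 66,976 kWh at €0.04/kWh → €2,679.04
23 April – 31 December 2010: 253 days × 598 kWh/day = 151,294 kWh at €0.12/kWh → €18,155.28

€20,834.32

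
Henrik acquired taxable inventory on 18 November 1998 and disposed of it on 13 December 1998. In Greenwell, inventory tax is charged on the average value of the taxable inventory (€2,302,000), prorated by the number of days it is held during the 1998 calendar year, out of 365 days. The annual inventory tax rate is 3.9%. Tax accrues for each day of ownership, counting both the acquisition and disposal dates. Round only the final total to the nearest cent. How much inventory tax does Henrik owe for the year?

Days held (18 November – 13 December 1998): 26 out of 365
Tax = €2,302,000 × 3.9% × 26/365 = €6,395.1452

€6,395.15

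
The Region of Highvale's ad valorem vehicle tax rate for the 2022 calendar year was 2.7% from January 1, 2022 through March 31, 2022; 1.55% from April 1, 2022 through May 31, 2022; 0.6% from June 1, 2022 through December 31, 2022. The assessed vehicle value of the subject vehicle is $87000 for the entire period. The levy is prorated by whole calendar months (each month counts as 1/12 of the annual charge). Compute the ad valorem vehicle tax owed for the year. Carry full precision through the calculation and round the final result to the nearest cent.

$1116.50

January 1 – March 31, 2022: 3 months at 2.7% → $87000 × 2.7% × 3/12 = $587.2500
April 1 – May 31, 2022: 2 months at 1.55% → $87000 × 1.55% × 2/12 = $224.7500
June 1 – December 31, 2022: 7 months at 0.6% → $87000 × 0.6% × 7/12 = $304.5000
Total = $1116.5000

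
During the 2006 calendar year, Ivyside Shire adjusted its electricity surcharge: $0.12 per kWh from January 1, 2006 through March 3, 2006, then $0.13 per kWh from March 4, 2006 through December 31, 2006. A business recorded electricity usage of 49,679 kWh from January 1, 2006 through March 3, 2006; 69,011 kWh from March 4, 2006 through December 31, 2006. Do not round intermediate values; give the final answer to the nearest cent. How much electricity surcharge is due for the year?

January 1 – March 3, 2006: 49,679 kWh at $0.12/kWh → $5,961.48
March 4 – December 31, 2006: 69,011 kWh at $0.13/kWh → $8,971.43

$14,932.91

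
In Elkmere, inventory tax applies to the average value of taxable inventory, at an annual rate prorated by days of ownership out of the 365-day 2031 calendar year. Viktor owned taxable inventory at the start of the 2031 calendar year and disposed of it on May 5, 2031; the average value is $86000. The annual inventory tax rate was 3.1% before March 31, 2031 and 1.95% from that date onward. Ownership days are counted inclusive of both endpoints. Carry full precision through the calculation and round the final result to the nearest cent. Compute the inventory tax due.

$815.47

January 1 – March 30, 2031: 89 days at 3.1% → $86000 × 3.1% × 89/365 = $650.0658
March 31 – May 5, 2031: 36 days at 1.95% → $86000 × 1.95% × 36/365 = $165.4027
Total = $815.4685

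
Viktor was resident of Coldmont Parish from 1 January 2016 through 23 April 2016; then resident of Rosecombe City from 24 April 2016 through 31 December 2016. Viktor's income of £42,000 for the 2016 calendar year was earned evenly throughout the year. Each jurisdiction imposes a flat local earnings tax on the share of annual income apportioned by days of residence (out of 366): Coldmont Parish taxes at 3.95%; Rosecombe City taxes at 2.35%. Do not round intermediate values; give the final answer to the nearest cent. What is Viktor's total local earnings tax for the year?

£1,196.31

Coldmont Parish, 1 January – 23 April 2016: 114 days → £42,000 × 3.95% × 114/366 = £516.7377
Rosecombe City, 24 April – 31 December 2016: 252 days → £42,000 × 2.35% × 252/366 = £679.5738
Total = £1,196.3115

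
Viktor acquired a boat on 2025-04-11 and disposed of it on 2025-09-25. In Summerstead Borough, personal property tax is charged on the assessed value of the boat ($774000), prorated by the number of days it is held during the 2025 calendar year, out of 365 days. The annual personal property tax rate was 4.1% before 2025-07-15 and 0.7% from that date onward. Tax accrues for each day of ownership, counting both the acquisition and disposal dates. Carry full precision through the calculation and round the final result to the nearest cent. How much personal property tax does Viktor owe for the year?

$9343.13

2025-04-11 to 2025-07-14: 95 days at 4.1% → $774000 × 4.1% × 95/365 = $8259.5342
2025-07-15 to 2025-09-25: 73 days at 0.7% → $774000 × 0.7% × 73/365 = $1083.6000
Total = $9343.1342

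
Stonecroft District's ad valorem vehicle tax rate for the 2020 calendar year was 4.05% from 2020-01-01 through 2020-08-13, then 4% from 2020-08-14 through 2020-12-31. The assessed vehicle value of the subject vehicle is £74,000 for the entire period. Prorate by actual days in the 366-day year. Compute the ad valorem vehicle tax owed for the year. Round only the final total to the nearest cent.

2020-01-01 to 2020-08-13: 226 days at 4.05% → £74,000 × 4.05% × 226/366 = £1,850.6066
2020-08-14 to 2020-12-31: 140 days at 4% → £74,000 × 4% × 140/366 = £1,132.2404
Total = £2,982.8470

£2,982.85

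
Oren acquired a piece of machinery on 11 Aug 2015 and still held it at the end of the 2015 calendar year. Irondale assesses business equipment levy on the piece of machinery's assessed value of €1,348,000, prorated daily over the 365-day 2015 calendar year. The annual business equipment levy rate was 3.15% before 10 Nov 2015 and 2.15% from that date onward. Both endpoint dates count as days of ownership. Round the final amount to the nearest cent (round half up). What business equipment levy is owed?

€14,715.36

11 Aug – 9 Nov 2015: 91 days at 3.15% → €1,348,000 × 3.15% × 91/365 = €10,586.4164
10 Nov – 31 Dec 2015: 52 days at 2.15% → €1,348,000 × 2.15% × 52/365 = €4,128.9425
Total = €14,715.3589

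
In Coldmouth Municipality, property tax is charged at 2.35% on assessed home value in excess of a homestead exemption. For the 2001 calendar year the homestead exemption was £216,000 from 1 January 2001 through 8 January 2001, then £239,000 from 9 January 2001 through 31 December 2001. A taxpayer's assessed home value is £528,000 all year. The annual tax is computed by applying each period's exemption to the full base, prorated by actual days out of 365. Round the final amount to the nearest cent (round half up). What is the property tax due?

1 January – 8 January 2001: 8 days, exemption £216,000 → (£528,000 − £216,000) × 2.35% × 8/365 = £160.7014
9 January – 31 December 2001: 357 days, exemption £239,000 → (£528,000 − £239,000) × 2.35% × 357/365 = £6,642.6452
Total = £6,803.3466

£6,803.35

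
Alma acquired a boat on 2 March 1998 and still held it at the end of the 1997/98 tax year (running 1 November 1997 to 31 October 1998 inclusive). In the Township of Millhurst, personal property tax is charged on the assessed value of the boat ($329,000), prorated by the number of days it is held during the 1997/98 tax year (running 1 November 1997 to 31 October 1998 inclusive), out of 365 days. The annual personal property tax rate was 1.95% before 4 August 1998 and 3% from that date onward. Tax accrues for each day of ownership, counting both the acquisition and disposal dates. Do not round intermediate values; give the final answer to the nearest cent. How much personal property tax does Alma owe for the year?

2 March – 3 August 1998: 155 days at 1.95% → $329,000 × 1.95% × 155/365 = $2,724.3904
4 August – 31 October 1998: 89 days at 3% → $329,000 × 3% × 89/365 = $2,406.6575
Total = $5,131.0479

$5,131.05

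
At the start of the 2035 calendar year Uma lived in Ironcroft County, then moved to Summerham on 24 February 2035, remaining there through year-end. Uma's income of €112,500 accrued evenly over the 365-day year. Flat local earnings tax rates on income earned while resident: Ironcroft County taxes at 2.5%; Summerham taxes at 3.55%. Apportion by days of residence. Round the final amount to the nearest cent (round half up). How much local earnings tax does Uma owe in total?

Ironcroft County, 1 January – 23 February 2035: 54 days → €112,500 × 2.5% × 54/365 = €416.0959
Summerham, 24 February – 31 December 2035: 311 days → €112,500 × 3.55% × 311/365 = €3,402.8938
Total = €3,818.9897

€3,818.99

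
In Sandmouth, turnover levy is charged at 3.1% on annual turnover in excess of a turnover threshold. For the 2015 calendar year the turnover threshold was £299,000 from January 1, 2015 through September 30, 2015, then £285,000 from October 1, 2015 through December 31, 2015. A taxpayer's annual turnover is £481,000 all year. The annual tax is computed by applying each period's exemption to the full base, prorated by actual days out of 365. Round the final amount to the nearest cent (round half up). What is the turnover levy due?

£5,751.39

January 1 – September 30, 2015: 273 days, exemption £299,000 → (£481,000 − £299,000) × 3.1% × 273/365 = £4,219.9068
October 1 – December 31, 2015: 92 days, exemption £285,000 → (£481,000 − £285,000) × 3.1% × 92/365 = £1,531.4849
Total = £5,751.3918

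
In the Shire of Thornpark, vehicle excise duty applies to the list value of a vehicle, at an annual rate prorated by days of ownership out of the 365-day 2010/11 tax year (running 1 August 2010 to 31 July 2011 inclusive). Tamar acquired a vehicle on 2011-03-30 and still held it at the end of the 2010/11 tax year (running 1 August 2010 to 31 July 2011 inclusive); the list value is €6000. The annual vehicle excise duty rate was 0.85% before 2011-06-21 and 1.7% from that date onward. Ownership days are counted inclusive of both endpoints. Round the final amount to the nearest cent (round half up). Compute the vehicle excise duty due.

2011-03-30 to 2011-06-20: 83 days at 0.85% → €6000 × 0.85% × 83/365 = €11.5973
2011-06-21 to 2011-07-31: 41 days at 1.7% → €6000 × 1.7% × 41/365 = €11.4575
Total = €23.0548

€23.05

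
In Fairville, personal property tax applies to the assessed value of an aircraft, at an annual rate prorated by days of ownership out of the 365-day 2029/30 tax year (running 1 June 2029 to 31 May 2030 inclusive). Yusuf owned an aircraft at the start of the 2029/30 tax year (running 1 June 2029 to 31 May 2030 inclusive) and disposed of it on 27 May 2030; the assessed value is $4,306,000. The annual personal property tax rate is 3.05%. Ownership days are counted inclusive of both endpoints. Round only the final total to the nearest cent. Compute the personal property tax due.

Days held (1 June 2029 – 27 May 2030): 361 out of 365
Tax = $4,306,000 × 3.05% × 361/365 = $129,893.7342

$129,893.73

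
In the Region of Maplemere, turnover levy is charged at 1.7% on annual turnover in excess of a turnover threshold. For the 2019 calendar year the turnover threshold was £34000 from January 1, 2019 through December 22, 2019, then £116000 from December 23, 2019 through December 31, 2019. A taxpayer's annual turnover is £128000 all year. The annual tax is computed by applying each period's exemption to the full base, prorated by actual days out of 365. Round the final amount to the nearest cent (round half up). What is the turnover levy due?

£1563.63

January 1 – December 22, 2019: 356 days, exemption £34000 → (£128000 − £34000) × 1.7% × 356/365 = £1558.5973
December 23 – December 31, 2019: 9 days, exemption £116000 → (£128000 − £116000) × 1.7% × 9/365 = £5.0301
Total = £1563.6274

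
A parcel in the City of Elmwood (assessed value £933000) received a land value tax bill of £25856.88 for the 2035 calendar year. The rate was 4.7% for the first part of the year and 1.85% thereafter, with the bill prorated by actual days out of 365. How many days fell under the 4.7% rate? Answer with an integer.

Let d = days at the first rate; then 365 − d days at the second rate.
£933000 × [4.7%·d + 1.85%·(365−d)] / 365 = £25856.88
Solving gives d = 118, so the new rate took effect on 29 April 2035.

118 days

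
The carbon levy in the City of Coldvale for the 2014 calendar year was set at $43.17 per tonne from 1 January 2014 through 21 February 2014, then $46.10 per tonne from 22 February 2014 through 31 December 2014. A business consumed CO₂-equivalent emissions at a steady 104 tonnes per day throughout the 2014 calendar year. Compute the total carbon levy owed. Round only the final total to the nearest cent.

$1,734,110.56

1 January – 21 February 2014: 52 days × 104 tonnes/day = 5,408 tonnes at $43.17/tonne → $233,463.36
22 February – 31 December 2014: 313 days × 104 tonnes/day = 32,552 tonnes at $46.10/tonne → $1,500,647.20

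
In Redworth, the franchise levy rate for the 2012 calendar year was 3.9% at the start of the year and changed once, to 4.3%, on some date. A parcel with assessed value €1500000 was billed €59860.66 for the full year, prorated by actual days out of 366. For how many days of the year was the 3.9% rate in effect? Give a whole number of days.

Let d = days at the first rate; then 366 − d days at the second rate.
€1500000 × [3.9%·d + 4.3%·(366−d)] / 366 = €59860.66
Solving gives d = 283, so the new rate took effect on October 10, 2012.

283 days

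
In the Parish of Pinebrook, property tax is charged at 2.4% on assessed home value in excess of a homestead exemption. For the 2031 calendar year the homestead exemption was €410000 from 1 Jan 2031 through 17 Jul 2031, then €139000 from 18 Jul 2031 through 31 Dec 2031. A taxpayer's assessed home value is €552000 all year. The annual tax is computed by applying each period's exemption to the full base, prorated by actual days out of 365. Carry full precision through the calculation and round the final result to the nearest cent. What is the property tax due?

€6383.80

1 Jan – 17 Jul 2031: 198 days, exemption €410000 → (€552000 − €410000) × 2.4% × 198/365 = €1848.7233
18 Jul – 31 Dec 2031: 167 days, exemption €139000 → (€552000 − €139000) × 2.4% × 167/365 = €4535.0795
Total = €6383.8027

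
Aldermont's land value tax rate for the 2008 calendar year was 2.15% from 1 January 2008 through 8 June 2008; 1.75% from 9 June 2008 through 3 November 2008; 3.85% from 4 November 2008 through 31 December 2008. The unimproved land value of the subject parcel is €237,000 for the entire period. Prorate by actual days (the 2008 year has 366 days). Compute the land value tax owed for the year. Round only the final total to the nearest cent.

1 January – 8 June 2008: 160 days at 2.15% → €237,000 × 2.15% × 160/366 = €2,227.5410
9 June – 3 November 2008: 148 days at 1.75% → €237,000 × 1.75% × 148/366 = €1,677.1311
4 November – 31 December 2008: 58 days at 3.85% → €237,000 × 3.85% × 58/366 = €1,445.9590
Total = €5,350.6311

€5,350.63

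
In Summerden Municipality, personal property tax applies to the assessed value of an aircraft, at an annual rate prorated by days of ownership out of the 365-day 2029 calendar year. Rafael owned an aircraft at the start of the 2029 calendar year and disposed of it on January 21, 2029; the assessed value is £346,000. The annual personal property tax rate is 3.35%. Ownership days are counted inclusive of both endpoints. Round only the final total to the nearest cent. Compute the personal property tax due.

Days held (January 1 – January 21, 2029): 21 out of 365
Tax = £346,000 × 3.35% × 21/365 = £666.8795

£666.88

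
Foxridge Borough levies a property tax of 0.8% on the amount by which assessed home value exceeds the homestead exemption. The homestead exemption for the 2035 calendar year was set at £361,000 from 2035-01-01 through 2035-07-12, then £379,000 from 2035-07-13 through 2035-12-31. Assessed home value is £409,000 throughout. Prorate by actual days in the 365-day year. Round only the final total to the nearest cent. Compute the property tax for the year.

2035-01-01 to 2035-07-12: 193 days, exemption £361,000 → (£409,000 − £361,000) × 0.8% × 193/365 = £203.0466
2035-07-13 to 2035-12-31: 172 days, exemption £379,000 → (£409,000 − £379,000) × 0.8% × 172/365 = £113.0959
Total = £316.1425

£316.14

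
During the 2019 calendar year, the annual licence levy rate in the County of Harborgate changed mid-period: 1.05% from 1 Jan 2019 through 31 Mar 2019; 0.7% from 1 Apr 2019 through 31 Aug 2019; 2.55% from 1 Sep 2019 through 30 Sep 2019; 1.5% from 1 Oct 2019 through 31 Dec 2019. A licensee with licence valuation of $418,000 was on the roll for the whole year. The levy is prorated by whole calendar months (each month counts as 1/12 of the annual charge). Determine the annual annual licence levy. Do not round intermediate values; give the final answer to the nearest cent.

1 Jan – 31 Mar 2019: 3 months at 1.05% → $418,000 × 1.05% × 3/12 = $1,097.2500
1 Apr – 31 Aug 2019: 5 months at 0.7% → $418,000 × 0.7% × 5/12 = $1,219.1667
1 Sep – 30 Sep 2019: 1 month at 2.55% → $418,000 × 2.55% × 1/12 = $888.2500
1 Oct – 31 Dec 2019: 3 months at 1.5% → $418,000 × 1.5% × 3/12 = $1,567.5000
Total = $4,772.1667

$4,772.17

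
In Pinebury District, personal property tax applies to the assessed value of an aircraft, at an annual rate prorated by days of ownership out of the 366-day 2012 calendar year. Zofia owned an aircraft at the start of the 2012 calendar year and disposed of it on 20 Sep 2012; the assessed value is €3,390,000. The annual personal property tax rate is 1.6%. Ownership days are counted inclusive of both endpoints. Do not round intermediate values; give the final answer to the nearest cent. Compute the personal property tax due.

€39,123.93

Days held (1 Jan – 20 Sep 2012): 264 out of 366
Tax = €3,390,000 × 1.6% × 264/366 = €39,123.9344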